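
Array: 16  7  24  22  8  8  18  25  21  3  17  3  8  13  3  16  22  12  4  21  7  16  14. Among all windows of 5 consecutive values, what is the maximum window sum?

84

Window sums for each of the 19 positions:
[16, 7, 24, 22, 8] → sum 77
[7, 24, 22, 8, 8] → sum 69
[24, 22, 8, 8, 18] → sum 80
[22, 8, 8, 18, 25] → sum 81
[8, 8, 18, 25, 21] → sum 80
[8, 18, 25, 21, 3] → sum 75
[18, 25, 21, 3, 17] → sum 84
[25, 21, 3, 17, 3] → sum 69
[21, 3, 17, 3, 8] → sum 52
[3, 17, 3, 8, 13] → sum 44
[17, 3, 8, 13, 3] → sum 44
[3, 8, 13, 3, 16] → sum 43
[8, 13, 3, 16, 22] → sum 62
[13, 3, 16, 22, 12] → sum 66
[3, 16, 22, 12, 4] → sum 57
[16, 22, 12, 4, 21] → sum 75
[22, 12, 4, 21, 7] → sum 66
[12, 4, 21, 7, 16] → sum 60
[4, 21, 7, 16, 14] → sum 62
Maximum of these is 84.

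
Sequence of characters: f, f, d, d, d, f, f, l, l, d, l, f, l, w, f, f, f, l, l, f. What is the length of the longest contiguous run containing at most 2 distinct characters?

7

[f] 1 distinct, len 1
[f, f] 1 distinct, len 2
[f, f, d] 2 distinct, len 3
[f, f, d, d] 2 distinct, len 4
[f, f, d, d, d] 2 distinct, len 5
[f, f, d, d, d, f] 2 distinct, len 6
[f, f, d, d, d, f, f] 2 distinct, len 7
[f, f, l] 2 distinct, len 3
[f, f, l, l] 2 distinct, len 4
[l, l, d] 2 distinct, len 3
[l, l, d, l] 2 distinct, len 4
[l, f] 2 distinct, len 2
[l, f, l] 2 distinct, len 3
[l, w] 2 distinct, len 2
[w, f] 2 distinct, len 2
[w, f, f] 2 distinct, len 3
[w, f, f, f] 2 distinct, len 4
[f, f, f, l] 2 distinct, len 4
[f, f, f, l, l] 2 distinct, len 5
[f, f, f, l, l, f] 2 distinct, len 6
Longest length with ≤2 distinct: 7.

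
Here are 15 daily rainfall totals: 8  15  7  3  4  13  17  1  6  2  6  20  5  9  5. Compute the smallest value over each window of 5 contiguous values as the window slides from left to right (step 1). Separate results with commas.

Sliding a size-5 window across the 15 values:
(8, 15, 7, 3, 4) → min 3
(15, 7, 3, 4, 13) → min 3
(7, 3, 4, 13, 17) → min 3
(3, 4, 13, 17, 1) → min 1
(4, 13, 17, 1, 6) → min 1
(13, 17, 1, 6, 2) → min 1
(17, 1, 6, 2, 6) → min 1
(1, 6, 2, 6, 20) → min 1
(6, 2, 6, 20, 5) → min 2
(2, 6, 20, 5, 9) → min 2
(6, 20, 5, 9, 5) → min 5

3, 3, 3, 1, 1, 1, 1, 1, 2, 2, 5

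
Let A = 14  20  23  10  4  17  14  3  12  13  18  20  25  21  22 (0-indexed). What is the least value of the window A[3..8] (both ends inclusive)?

Elements at indices 3..8: 10, 4, 17, 14, 3, 12
min(10, 4, 17, 14, 3, 12) = 3

3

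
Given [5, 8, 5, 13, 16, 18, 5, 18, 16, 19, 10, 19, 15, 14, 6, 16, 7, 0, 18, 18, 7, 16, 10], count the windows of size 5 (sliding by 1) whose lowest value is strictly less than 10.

[5, 8, 5, 13, 16] → min 5  < 10 ✓
[8, 5, 13, 16, 18] → min 5  < 10 ✓
[5, 13, 16, 18, 5] → min 5  < 10 ✓
[13, 16, 18, 5, 18] → min 5  < 10 ✓
[16, 18, 5, 18, 16] → min 5  < 10 ✓
[18, 5, 18, 16, 19] → min 5  < 10 ✓
[5, 18, 16, 19, 10] → min 5  < 10 ✓
[18, 16, 19, 10, 19] → min 10
[16, 19, 10, 19, 15] → min 10
[19, 10, 19, 15, 14] → min 10
[10, 19, 15, 14, 6] → min 6  < 10 ✓
[19, 15, 14, 6, 16] → min 6  < 10 ✓
[15, 14, 6, 16, 7] → min 6  < 10 ✓
[14, 6, 16, 7, 0] → min 0  < 10 ✓
[6, 16, 7, 0, 18] → min 0  < 10 ✓
[16, 7, 0, 18, 18] → min 0  < 10 ✓
[7, 0, 18, 18, 7] → min 0  < 10 ✓
[0, 18, 18, 7, 16] → min 0  < 10 ✓
[18, 18, 7, 16, 10] → min 7  < 10 ✓
16 windows satisfy the condition.

16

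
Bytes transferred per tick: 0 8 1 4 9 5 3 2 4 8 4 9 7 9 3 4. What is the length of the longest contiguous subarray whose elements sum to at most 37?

9

Extend to the right; shrink from the left whenever the sum exceeds 37:
add 0: [0] sum 0, len 1
add 8: [0, 8] sum 8, len 2
add 1: [0, 8, 1] sum 9, len 3
add 4: [0, 8, 1, 4] sum 13, len 4
add 9: [0, 8, 1, 4, 9] sum 22, len 5
add 5: [0, 8, 1, 4, 9, 5] sum 27, len 6
add 3: [0, 8, 1, 4, 9, 5, 3] sum 30, len 7
add 2: [0, 8, 1, 4, 9, 5, 3, 2] sum 32, len 8
add 4: [0, 8, 1, 4, 9, 5, 3, 2, 4] sum 36, len 9
add 8: [1, 4, 9, 5, 3, 2, 4, 8] sum 36, len 8
add 4: [9, 5, 3, 2, 4, 8, 4] sum 35, len 7
add 9: [5, 3, 2, 4, 8, 4, 9] sum 35, len 7
add 7: [3, 2, 4, 8, 4, 9, 7] sum 37, len 7
add 9: [8, 4, 9, 7, 9] sum 37, len 5
add 3: [4, 9, 7, 9, 3] sum 32, len 5
add 4: [4, 9, 7, 9, 3, 4] sum 36, len 6
Longest length seen: 9.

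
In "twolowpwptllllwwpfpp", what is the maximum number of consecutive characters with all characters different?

add t: [t] len 1
add w: [t, w] len 2
add o: [t, w, o] len 3
add l: [t, w, o, l] len 4
add o (repeat o, move left end past it): [l, o] len 2
add w: [l, o, w] len 3
add p: [l, o, w, p] len 4
add w (repeat w, move left end past it): [p, w] len 2
add p (repeat p, move left end past it): [w, p] len 2
add t: [w, p, t] len 3
add l: [w, p, t, l] len 4
add l (repeat l, move left end past it): [l] len 1
add l (repeat l, move left end past it): [l] len 1
add l (repeat l, move left end past it): [l] len 1
add w: [l, w] len 2
add w (repeat w, move left end past it): [w] len 1
add p: [w, p] len 2
add f: [w, p, f] len 3
add p (repeat p, move left end past it): [f, p] len 2
add p (repeat p, move left end past it): [p] len 1
Longest all-distinct length: 4.

4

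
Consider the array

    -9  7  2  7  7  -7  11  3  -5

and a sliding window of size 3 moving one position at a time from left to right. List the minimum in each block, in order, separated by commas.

(-9, 7, 2) → min -9
(7, 2, 7) → min 2
(2, 7, 7) → min 2
(7, 7, -7) → min -7
(7, -7, 11) → min -7
(-7, 11, 3) → min -7
(11, 3, -5) → min -5

-9, 2, 2, -7, -7, -7, -5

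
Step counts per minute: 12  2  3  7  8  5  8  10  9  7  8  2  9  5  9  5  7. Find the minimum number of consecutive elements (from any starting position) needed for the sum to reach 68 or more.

10

add 12: running sum 12 < 68
add 2: running sum 14 < 68
add 3: running sum 17 < 68
add 7: running sum 24 < 68
add 8: running sum 32 < 68
add 5: running sum 37 < 68
add 8: running sum 45 < 68
add 10: running sum 55 < 68
add 9: running sum 64 < 68
add 7: shortest ending here [12, 2, 3, 7, 8, 5, 8, 10, 9, 7] sum 71, len 10
add 8: shortest ending here [12, 2, 3, 7, 8, 5, 8, 10, 9, 7, 8] sum 79, len 11
add 2: shortest ending here [2, 3, 7, 8, 5, 8, 10, 9, 7, 8, 2] sum 69, len 11
add 9: shortest ending here [7, 8, 5, 8, 10, 9, 7, 8, 2, 9] sum 73, len 10
add 5: shortest ending here [8, 5, 8, 10, 9, 7, 8, 2, 9, 5] sum 71, len 10
add 9: shortest ending here [5, 8, 10, 9, 7, 8, 2, 9, 5, 9] sum 72, len 10
add 5: shortest ending here [8, 10, 9, 7, 8, 2, 9, 5, 9, 5] sum 72, len 10
add 7: shortest ending here [10, 9, 7, 8, 2, 9, 5, 9, 5, 7] sum 71, len 10
Shortest qualifying length: 10.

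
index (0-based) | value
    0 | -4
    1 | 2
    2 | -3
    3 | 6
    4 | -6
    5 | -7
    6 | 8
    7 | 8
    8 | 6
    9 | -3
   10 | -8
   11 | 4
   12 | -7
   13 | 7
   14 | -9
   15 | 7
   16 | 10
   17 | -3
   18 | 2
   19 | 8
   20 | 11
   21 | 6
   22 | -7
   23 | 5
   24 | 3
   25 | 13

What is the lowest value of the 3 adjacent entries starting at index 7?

Elements at indices 7..9: 8, 6, -3
min(8, 6, -3) = -3

-3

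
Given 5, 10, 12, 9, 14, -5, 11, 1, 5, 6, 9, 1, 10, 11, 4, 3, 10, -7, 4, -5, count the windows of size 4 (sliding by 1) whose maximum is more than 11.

[5, 10, 12, 9] → max 12  > 11 ✓
[10, 12, 9, 14] → max 14  > 11 ✓
[12, 9, 14, -5] → max 14  > 11 ✓
[9, 14, -5, 11] → max 14  > 11 ✓
[14, -5, 11, 1] → max 14  > 11 ✓
[-5, 11, 1, 5] → max 11
[11, 1, 5, 6] → max 11
[1, 5, 6, 9] → max 9
[5, 6, 9, 1] → max 9
[6, 9, 1, 10] → max 10
[9, 1, 10, 11] → max 11
[1, 10, 11, 4] → max 11
[10, 11, 4, 3] → max 11
[11, 4, 3, 10] → max 11
[4, 3, 10, -7] → max 10
[3, 10, -7, 4] → max 10
[10, -7, 4, -5] → max 10
5 windows satisfy the condition.

5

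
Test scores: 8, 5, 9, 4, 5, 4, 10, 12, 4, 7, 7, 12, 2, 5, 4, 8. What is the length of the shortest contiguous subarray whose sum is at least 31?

add 8: running sum 8 < 31
add 5: running sum 13 < 31
add 9: running sum 22 < 31
add 4: running sum 26 < 31
end 4: [8, 5, 9, 4, 5] sum 31, len 5
end 5: [8, 5, 9, 4, 5, 4] sum 35, len 6
end 6: [9, 4, 5, 4, 10] sum 32, len 5
end 7: [5, 4, 10, 12] sum 31, len 4
end 8: [5, 4, 10, 12, 4] sum 35, len 5
end 9: [10, 12, 4, 7] sum 33, len 4
end 10: [10, 12, 4, 7, 7] sum 40, len 5
end 11: [12, 4, 7, 7, 12] sum 42, len 5
end 12: [4, 7, 7, 12, 2] sum 32, len 5
end 13: [7, 7, 12, 2, 5] sum 33, len 5
end 14: [7, 7, 12, 2, 5, 4] sum 37, len 6
end 15: [12, 2, 5, 4, 8] sum 31, len 5
Shortest qualifying length: 4.

4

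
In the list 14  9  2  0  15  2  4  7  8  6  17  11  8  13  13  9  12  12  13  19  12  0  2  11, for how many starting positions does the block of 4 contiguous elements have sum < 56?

[14, 9, 2, 0] → sum 25  < 56 ✓
[9, 2, 0, 15] → sum 26  < 56 ✓
[2, 0, 15, 2] → sum 19  < 56 ✓
[0, 15, 2, 4] → sum 21  < 56 ✓
[15, 2, 4, 7] → sum 28  < 56 ✓
[2, 4, 7, 8] → sum 21  < 56 ✓
[4, 7, 8, 6] → sum 25  < 56 ✓
[7, 8, 6, 17] → sum 38  < 56 ✓
[8, 6, 17, 11] → sum 42  < 56 ✓
[6, 17, 11, 8] → sum 42  < 56 ✓
[17, 11, 8, 13] → sum 49  < 56 ✓
[11, 8, 13, 13] → sum 45  < 56 ✓
[8, 13, 13, 9] → sum 43  < 56 ✓
[13, 13, 9, 12] → sum 47  < 56 ✓
[13, 9, 12, 12] → sum 46  < 56 ✓
[9, 12, 12, 13] → sum 46  < 56 ✓
[12, 12, 13, 19] → sum 56
[12, 13, 19, 12] → sum 56
[13, 19, 12, 0] → sum 44  < 56 ✓
[19, 12, 0, 2] → sum 33  < 56 ✓
[12, 0, 2, 11] → sum 25  < 56 ✓
19 windows satisfy the condition.

19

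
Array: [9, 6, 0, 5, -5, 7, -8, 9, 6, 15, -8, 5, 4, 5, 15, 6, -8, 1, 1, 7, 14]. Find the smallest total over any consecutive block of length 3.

-6

(9, 6, 0) → sum 15
(6, 0, 5) → sum 11
(0, 5, -5) → sum 0
(5, -5, 7) → sum 7
(-5, 7, -8) → sum -6
(7, -8, 9) → sum 8
(-8, 9, 6) → sum 7
(9, 6, 15) → sum 30
(6, 15, -8) → sum 13
(15, -8, 5) → sum 12
(-8, 5, 4) → sum 1
(5, 4, 5) → sum 14
(4, 5, 15) → sum 24
(5, 15, 6) → sum 26
(15, 6, -8) → sum 13
(6, -8, 1) → sum -1
(-8, 1, 1) → sum -6
(1, 1, 7) → sum 9
(1, 7, 14) → sum 22
Smallest of these is -6.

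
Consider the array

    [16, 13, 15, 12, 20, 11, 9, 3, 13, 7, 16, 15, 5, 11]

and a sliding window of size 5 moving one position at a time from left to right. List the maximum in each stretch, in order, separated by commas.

20, 20, 20, 20, 20, 13, 16, 16, 16, 16

Sliding a size-5 window across the 14 values:
16 13 15 12 20 → max 20
13 15 12 20 11 → max 20
15 12 20 11 9 → max 20
12 20 11 9 3 → max 20
20 11 9 3 13 → max 20
11 9 3 13 7 → max 13
9 3 13 7 16 → max 16
3 13 7 16 15 → max 16
13 7 16 15 5 → max 16
7 16 15 5 11 → max 16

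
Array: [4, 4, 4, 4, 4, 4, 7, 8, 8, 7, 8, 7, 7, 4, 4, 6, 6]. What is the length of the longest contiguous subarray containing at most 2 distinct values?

7

[4] 1 distinct, len 1
[4, 4] 1 distinct, len 2
[4, 4, 4] 1 distinct, len 3
[4, 4, 4, 4] 1 distinct, len 4
[4, 4, 4, 4, 4] 1 distinct, len 5
[4, 4, 4, 4, 4, 4] 1 distinct, len 6
[4, 4, 4, 4, 4, 4, 7] 2 distinct, len 7
[7, 8] 2 distinct, len 2
[7, 8, 8] 2 distinct, len 3
[7, 8, 8, 7] 2 distinct, len 4
[7, 8, 8, 7, 8] 2 distinct, len 5
[7, 8, 8, 7, 8, 7] 2 distinct, len 6
[7, 8, 8, 7, 8, 7, 7] 2 distinct, len 7
[7, 7, 4] 2 distinct, len 3
[7, 7, 4, 4] 2 distinct, len 4
[4, 4, 6] 2 distinct, len 3
[4, 4, 6, 6] 2 distinct, len 4
Longest length with ≤2 distinct: 7.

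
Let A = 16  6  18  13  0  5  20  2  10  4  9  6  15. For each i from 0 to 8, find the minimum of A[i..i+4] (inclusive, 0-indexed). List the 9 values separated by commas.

Sliding a size-5 window across the 13 values:
(16, 6, 18, 13, 0) → min 0
(6, 18, 13, 0, 5) → min 0
(18, 13, 0, 5, 20) → min 0
(13, 0, 5, 20, 2) → min 0
(0, 5, 20, 2, 10) → min 0
(5, 20, 2, 10, 4) → min 2
(20, 2, 10, 4, 9) → min 2
(2, 10, 4, 9, 6) → min 2
(10, 4, 9, 6, 15) → min 4

0, 0, 0, 0, 0, 2, 2, 2, 4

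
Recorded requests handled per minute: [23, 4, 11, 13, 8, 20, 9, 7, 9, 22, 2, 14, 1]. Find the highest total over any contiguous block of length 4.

52

Each size-4 window and its sum:
23 4 11 13 → sum 51
4 11 13 8 → sum 36
11 13 8 20 → sum 52
13 8 20 9 → sum 50
8 20 9 7 → sum 44
20 9 7 9 → sum 45
9 7 9 22 → sum 47
7 9 22 2 → sum 40
9 22 2 14 → sum 47
22 2 14 1 → sum 39
Highest of these is 52.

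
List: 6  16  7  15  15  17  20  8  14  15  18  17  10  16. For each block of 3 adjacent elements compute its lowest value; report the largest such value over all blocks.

(6, 16, 7) → min 6
(16, 7, 15) → min 7
(7, 15, 15) → min 7
(15, 15, 17) → min 15
(15, 17, 20) → min 15
(17, 20, 8) → min 8
(20, 8, 14) → min 8
(8, 14, 15) → min 8
(14, 15, 18) → min 14
(15, 18, 17) → min 15
(18, 17, 10) → min 10
(17, 10, 16) → min 10
Largest of these is 15.

15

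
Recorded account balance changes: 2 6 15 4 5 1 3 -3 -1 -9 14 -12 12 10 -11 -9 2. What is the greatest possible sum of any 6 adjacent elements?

34

[2, 6, 15, 4, 5, 1] → sum 33
[6, 15, 4, 5, 1, 3] → sum 34
[15, 4, 5, 1, 3, -3] → sum 25
[4, 5, 1, 3, -3, -1] → sum 9
[5, 1, 3, -3, -1, -9] → sum -4
[1, 3, -3, -1, -9, 14] → sum 5
[3, -3, -1, -9, 14, -12] → sum -8
[-3, -1, -9, 14, -12, 12] → sum 1
[-1, -9, 14, -12, 12, 10] → sum 14
[-9, 14, -12, 12, 10, -11] → sum 4
[14, -12, 12, 10, -11, -9] → sum 4
[-12, 12, 10, -11, -9, 2] → sum -8
Greatest of these is 34.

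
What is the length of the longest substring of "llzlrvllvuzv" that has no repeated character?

4

add l: [l] len 1
add l (repeat l, move left end past it): [l] len 1
add z: [l, z] len 2
add l (repeat l, move left end past it): [z, l] len 2
add r: [z, l, r] len 3
add v: [z, l, r, v] len 4
add l (repeat l, move left end past it): [r, v, l] len 3
add l (repeat l, move left end past it): [l] len 1
add v: [l, v] len 2
add u: [l, v, u] len 3
add z: [l, v, u, z] len 4
add v (repeat v, move left end past it): [u, z, v] len 3
Longest all-distinct length: 4.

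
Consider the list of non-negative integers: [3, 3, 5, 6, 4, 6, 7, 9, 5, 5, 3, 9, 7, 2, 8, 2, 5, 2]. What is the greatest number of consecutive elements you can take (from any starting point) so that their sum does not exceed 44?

9

add 3: [3] sum 3, len 1
add 3: [3, 3] sum 6, len 2
add 5: [3, 3, 5] sum 11, len 3
add 6: [3, 3, 5, 6] sum 17, len 4
add 4: [3, 3, 5, 6, 4] sum 21, len 5
add 6: [3, 3, 5, 6, 4, 6] sum 27, len 6
add 7: [3, 3, 5, 6, 4, 6, 7] sum 34, len 7
add 9: [3, 3, 5, 6, 4, 6, 7, 9] sum 43, len 8
add 5: [5, 6, 4, 6, 7, 9, 5] sum 42, len 7
add 5: [6, 4, 6, 7, 9, 5, 5] sum 42, len 7
add 3: [4, 6, 7, 9, 5, 5, 3] sum 39, len 7
add 9: [6, 7, 9, 5, 5, 3, 9] sum 44, len 7
add 7: [9, 5, 5, 3, 9, 7] sum 38, len 6
add 2: [9, 5, 5, 3, 9, 7, 2] sum 40, len 7
add 8: [5, 5, 3, 9, 7, 2, 8] sum 39, len 7
add 2: [5, 5, 3, 9, 7, 2, 8, 2] sum 41, len 8
add 5: [5, 3, 9, 7, 2, 8, 2, 5] sum 41, len 8
add 2: [5, 3, 9, 7, 2, 8, 2, 5, 2] sum 43, len 9
Longest length seen: 9.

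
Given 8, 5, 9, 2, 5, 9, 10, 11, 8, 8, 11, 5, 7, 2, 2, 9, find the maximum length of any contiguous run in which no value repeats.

6

add 8: [8] len 1
add 5: [8, 5] len 2
add 9: [8, 5, 9] len 3
add 2: [8, 5, 9, 2] len 4
add 5 (repeat 5, move left end past it): [9, 2, 5] len 3
add 9 (repeat 9, move left end past it): [2, 5, 9] len 3
add 10: [2, 5, 9, 10] len 4
add 11: [2, 5, 9, 10, 11] len 5
add 8: [2, 5, 9, 10, 11, 8] len 6
add 8 (repeat 8, move left end past it): [8] len 1
add 11: [8, 11] len 2
add 5: [8, 11, 5] len 3
add 7: [8, 11, 5, 7] len 4
add 2: [8, 11, 5, 7, 2] len 5
add 2 (repeat 2, move left end past it): [2] len 1
add 9: [2, 9] len 2
Longest all-distinct length: 6.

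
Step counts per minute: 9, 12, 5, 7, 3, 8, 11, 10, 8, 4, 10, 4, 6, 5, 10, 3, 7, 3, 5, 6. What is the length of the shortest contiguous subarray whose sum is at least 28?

3

add 9: running sum 9 < 28
add 12: running sum 21 < 28
add 5: running sum 26 < 28
end 3: [9, 12, 5, 7] sum 33, len 4
end 4: [9, 12, 5, 7, 3] sum 36, len 5
end 5: [12, 5, 7, 3, 8] sum 35, len 5
end 6: [7, 3, 8, 11] sum 29, len 4
end 7: [8, 11, 10] sum 29, len 3
end 8: [11, 10, 8] sum 29, len 3
end 9: [11, 10, 8, 4] sum 33, len 4
end 10: [10, 8, 4, 10] sum 32, len 4
end 11: [10, 8, 4, 10, 4] sum 36, len 5
end 12: [8, 4, 10, 4, 6] sum 32, len 5
end 13: [4, 10, 4, 6, 5] sum 29, len 5
end 14: [10, 4, 6, 5, 10] sum 35, len 5
end 15: [4, 6, 5, 10, 3] sum 28, len 5
end 16: [6, 5, 10, 3, 7] sum 31, len 5
end 17: [5, 10, 3, 7, 3] sum 28, len 5
end 18: [10, 3, 7, 3, 5] sum 28, len 5
end 19: [10, 3, 7, 3, 5, 6] sum 34, len 6
Shortest qualifying length: 3.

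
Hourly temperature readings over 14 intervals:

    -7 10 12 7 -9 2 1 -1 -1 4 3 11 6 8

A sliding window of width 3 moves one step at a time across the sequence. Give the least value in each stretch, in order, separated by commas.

-7, 7, -9, -9, -9, -1, -1, -1, -1, 3, 3, 6

-7 10 12 → min -7
10 12 7 → min 7
12 7 -9 → min -9
7 -9 2 → min -9
-9 2 1 → min -9
2 1 -1 → min -1
1 -1 -1 → min -1
-1 -1 4 → min -1
-1 4 3 → min -1
4 3 11 → min 3
3 11 6 → min 3
11 6 8 → min 6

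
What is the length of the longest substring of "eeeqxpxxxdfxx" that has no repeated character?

4

[e] len 1
[e] len 1
[e] len 1
[e, q] len 2
[e, q, x] len 3
[e, q, x, p] len 4
[p, x] len 2
[x] len 1
[x] len 1
[x, d] len 2
[x, d, f] len 3
[d, f, x] len 3
[x] len 1
Longest all-distinct length: 4.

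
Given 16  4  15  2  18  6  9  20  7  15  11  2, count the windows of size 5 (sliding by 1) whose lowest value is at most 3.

(16, 4, 15, 2, 18) → min 2  ≤ 3 ✓
(4, 15, 2, 18, 6) → min 2  ≤ 3 ✓
(15, 2, 18, 6, 9) → min 2  ≤ 3 ✓
(2, 18, 6, 9, 20) → min 2  ≤ 3 ✓
(18, 6, 9, 20, 7) → min 6
(6, 9, 20, 7, 15) → min 6
(9, 20, 7, 15, 11) → min 7
(20, 7, 15, 11, 2) → min 2  ≤ 3 ✓
5 windows satisfy the condition.

5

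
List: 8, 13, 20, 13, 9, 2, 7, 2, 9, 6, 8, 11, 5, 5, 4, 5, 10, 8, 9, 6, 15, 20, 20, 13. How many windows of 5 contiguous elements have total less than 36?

8 13 20 13 9 → sum 63
13 20 13 9 2 → sum 57
20 13 9 2 7 → sum 51
13 9 2 7 2 → sum 33  < 36 ✓
9 2 7 2 9 → sum 29  < 36 ✓
2 7 2 9 6 → sum 26  < 36 ✓
7 2 9 6 8 → sum 32  < 36 ✓
2 9 6 8 11 → sum 36
9 6 8 11 5 → sum 39
6 8 11 5 5 → sum 35  < 36 ✓
8 11 5 5 4 → sum 33  < 36 ✓
11 5 5 4 5 → sum 30  < 36 ✓
5 5 4 5 10 → sum 29  < 36 ✓
5 4 5 10 8 → sum 32  < 36 ✓
4 5 10 8 9 → sum 36
5 10 8 9 6 → sum 38
10 8 9 6 15 → sum 48
8 9 6 15 20 → sum 58
9 6 15 20 20 → sum 70
6 15 20 20 13 → sum 74
9 windows satisfy the condition.

9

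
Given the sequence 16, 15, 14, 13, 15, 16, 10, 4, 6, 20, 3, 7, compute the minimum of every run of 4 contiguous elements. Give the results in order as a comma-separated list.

13, 13, 13, 10, 4, 4, 4, 3, 3

Sliding a size-4 window across the 12 values:
16 15 14 13 → min 13
15 14 13 15 → min 13
14 13 15 16 → min 13
13 15 16 10 → min 10
15 16 10 4 → min 4
16 10 4 6 → min 4
10 4 6 20 → min 4
4 6 20 3 → min 3
6 20 3 7 → min 3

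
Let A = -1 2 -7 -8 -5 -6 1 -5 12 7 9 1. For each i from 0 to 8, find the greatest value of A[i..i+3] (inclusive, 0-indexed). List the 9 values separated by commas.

2, 2, -5, 1, 1, 12, 12, 12, 12

-1 2 -7 -8 → max 2
2 -7 -8 -5 → max 2
-7 -8 -5 -6 → max -5
-8 -5 -6 1 → max 1
-5 -6 1 -5 → max 1
-6 1 -5 12 → max 12
1 -5 12 7 → max 12
-5 12 7 9 → max 12
12 7 9 1 → max 12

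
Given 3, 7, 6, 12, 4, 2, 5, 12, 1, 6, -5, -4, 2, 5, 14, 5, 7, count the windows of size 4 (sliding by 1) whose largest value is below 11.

3

[3, 7, 6, 12] → max 12
[7, 6, 12, 4] → max 12
[6, 12, 4, 2] → max 12
[12, 4, 2, 5] → max 12
[4, 2, 5, 12] → max 12
[2, 5, 12, 1] → max 12
[5, 12, 1, 6] → max 12
[12, 1, 6, -5] → max 12
[1, 6, -5, -4] → max 6  < 11 ✓
[6, -5, -4, 2] → max 6  < 11 ✓
[-5, -4, 2, 5] → max 5  < 11 ✓
[-4, 2, 5, 14] → max 14
[2, 5, 14, 5] → max 14
[5, 14, 5, 7] → max 14
3 windows satisfy the condition.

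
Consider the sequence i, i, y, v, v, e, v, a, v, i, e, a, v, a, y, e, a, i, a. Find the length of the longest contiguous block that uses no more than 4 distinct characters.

[i] 1 distinct, len 1
[i, i] 1 distinct, len 2
[i, i, y] 2 distinct, len 3
[i, i, y, v] 3 distinct, len 4
[i, i, y, v, v] 3 distinct, len 5
[i, i, y, v, v, e] 4 distinct, len 6
[i, i, y, v, v, e, v] 4 distinct, len 7
[y, v, v, e, v, a] 4 distinct, len 6
[y, v, v, e, v, a, v] 4 distinct, len 7
[v, v, e, v, a, v, i] 4 distinct, len 7
[v, v, e, v, a, v, i, e] 4 distinct, len 8
[v, v, e, v, a, v, i, e, a] 4 distinct, len 9
[v, v, e, v, a, v, i, e, a, v] 4 distinct, len 10
[v, v, e, v, a, v, i, e, a, v, a] 4 distinct, len 11
[e, a, v, a, y] 4 distinct, len 5
[e, a, v, a, y, e] 4 distinct, len 6
[e, a, v, a, y, e, a] 4 distinct, len 7
[a, y, e, a, i] 4 distinct, len 5
[a, y, e, a, i, a] 4 distinct, len 6
Longest length with ≤4 distinct: 11.

11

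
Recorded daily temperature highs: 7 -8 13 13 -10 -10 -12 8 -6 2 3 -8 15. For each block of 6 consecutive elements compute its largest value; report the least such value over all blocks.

8

7 -8 13 13 -10 -10 → max 13
-8 13 13 -10 -10 -12 → max 13
13 13 -10 -10 -12 8 → max 13
13 -10 -10 -12 8 -6 → max 13
-10 -10 -12 8 -6 2 → max 8
-10 -12 8 -6 2 3 → max 8
-12 8 -6 2 3 -8 → max 8
8 -6 2 3 -8 15 → max 15
Least of these is 8.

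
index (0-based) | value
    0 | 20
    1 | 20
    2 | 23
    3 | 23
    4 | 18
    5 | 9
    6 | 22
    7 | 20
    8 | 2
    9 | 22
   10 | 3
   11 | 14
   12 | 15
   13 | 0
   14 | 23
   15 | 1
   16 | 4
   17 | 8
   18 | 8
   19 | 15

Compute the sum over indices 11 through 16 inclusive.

Elements at indices 11..16: 14, 15, 0, 23, 1, 4
sum(14, 15, 0, 23, 1, 4) = 57

57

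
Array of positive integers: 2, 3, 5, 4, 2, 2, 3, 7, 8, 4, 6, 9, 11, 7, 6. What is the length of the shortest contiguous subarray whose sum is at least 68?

add 2: running sum 2 < 68
add 3: running sum 5 < 68
add 5: running sum 10 < 68
add 4: running sum 14 < 68
add 2: running sum 16 < 68
add 2: running sum 18 < 68
add 3: running sum 21 < 68
add 7: running sum 28 < 68
add 8: running sum 36 < 68
add 4: running sum 40 < 68
add 6: running sum 46 < 68
add 9: running sum 55 < 68
add 11: running sum 66 < 68
end 13: [5, 4, 2, 2, 3, 7, 8, 4, 6, 9, 11, 7] sum 68, len 12
end 14: [4, 2, 2, 3, 7, 8, 4, 6, 9, 11, 7, 6] sum 69, len 12
Shortest qualifying length: 12.

12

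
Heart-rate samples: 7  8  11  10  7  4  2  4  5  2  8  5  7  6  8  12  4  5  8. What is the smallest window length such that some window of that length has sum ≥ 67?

11

add 7: running sum 7 < 67
add 8: running sum 15 < 67
add 11: running sum 26 < 67
add 10: running sum 36 < 67
add 7: running sum 43 < 67
add 4: running sum 47 < 67
add 2: running sum 49 < 67
add 4: running sum 53 < 67
add 5: running sum 58 < 67
add 2: running sum 60 < 67
end 10: [7, 8, 11, 10, 7, 4, 2, 4, 5, 2, 8] sum 68, len 11
end 11: [7, 8, 11, 10, 7, 4, 2, 4, 5, 2, 8, 5] sum 73, len 12
end 12: [8, 11, 10, 7, 4, 2, 4, 5, 2, 8, 5, 7] sum 73, len 12
end 13: [11, 10, 7, 4, 2, 4, 5, 2, 8, 5, 7, 6] sum 71, len 12
end 14: [10, 7, 4, 2, 4, 5, 2, 8, 5, 7, 6, 8] sum 68, len 12
end 15: [7, 4, 2, 4, 5, 2, 8, 5, 7, 6, 8, 12] sum 70, len 12
end 16: [4, 2, 4, 5, 2, 8, 5, 7, 6, 8, 12, 4] sum 67, len 12
end 17: [2, 4, 5, 2, 8, 5, 7, 6, 8, 12, 4, 5] sum 68, len 12
end 18: [5, 2, 8, 5, 7, 6, 8, 12, 4, 5, 8] sum 70, len 11
Shortest qualifying length: 11.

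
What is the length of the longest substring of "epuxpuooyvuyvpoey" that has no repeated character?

6

[e] len 1
[e, p] len 2
[e, p, u] len 3
[e, p, u, x] len 4
[u, x, p] len 3
[x, p, u] len 3
[x, p, u, o] len 4
[o] len 1
[o, y] len 2
[o, y, v] len 3
[o, y, v, u] len 4
[v, u, y] len 3
[u, y, v] len 3
[u, y, v, p] len 4
[u, y, v, p, o] len 5
[u, y, v, p, o, e] len 6
[v, p, o, e, y] len 5
Longest all-distinct length: 6.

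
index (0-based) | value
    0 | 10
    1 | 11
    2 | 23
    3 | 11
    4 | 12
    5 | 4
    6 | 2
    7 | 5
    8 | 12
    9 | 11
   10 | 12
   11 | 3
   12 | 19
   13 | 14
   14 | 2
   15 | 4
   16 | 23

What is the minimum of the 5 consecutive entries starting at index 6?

Elements at indices 6..10: 2, 5, 12, 11, 12
min(2, 5, 12, 11, 12) = 2

2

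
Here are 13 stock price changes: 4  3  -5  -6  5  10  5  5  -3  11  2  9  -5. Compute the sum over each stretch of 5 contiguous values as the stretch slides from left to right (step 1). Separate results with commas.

4 3 -5 -6 5 → sum 1
3 -5 -6 5 10 → sum 7
-5 -6 5 10 5 → sum 9
-6 5 10 5 5 → sum 19
5 10 5 5 -3 → sum 22
10 5 5 -3 11 → sum 28
5 5 -3 11 2 → sum 20
5 -3 11 2 9 → sum 24
-3 11 2 9 -5 → sum 14

1, 7, 9, 19, 22, 28, 20, 24, 14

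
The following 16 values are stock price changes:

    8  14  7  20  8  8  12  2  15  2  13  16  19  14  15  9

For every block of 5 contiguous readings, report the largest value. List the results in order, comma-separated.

[8, 14, 7, 20, 8] → max 20
[14, 7, 20, 8, 8] → max 20
[7, 20, 8, 8, 12] → max 20
[20, 8, 8, 12, 2] → max 20
[8, 8, 12, 2, 15] → max 15
[8, 12, 2, 15, 2] → max 15
[12, 2, 15, 2, 13] → max 15
[2, 15, 2, 13, 16] → max 16
[15, 2, 13, 16, 19] → max 19
[2, 13, 16, 19, 14] → max 19
[13, 16, 19, 14, 15] → max 19
[16, 19, 14, 15, 9] → max 19

20, 20, 20, 20, 15, 15, 15, 16, 19, 19, 19, 19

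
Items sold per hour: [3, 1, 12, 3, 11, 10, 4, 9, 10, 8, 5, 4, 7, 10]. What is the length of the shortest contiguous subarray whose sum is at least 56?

7

add 3: running sum 3 < 56
add 1: running sum 4 < 56
add 12: running sum 16 < 56
add 3: running sum 19 < 56
add 11: running sum 30 < 56
add 10: running sum 40 < 56
add 4: running sum 44 < 56
add 9: running sum 53 < 56
add 10: shortest ending here [12, 3, 11, 10, 4, 9, 10] sum 59, len 7
add 8: shortest ending here [12, 3, 11, 10, 4, 9, 10, 8] sum 67, len 8
add 5: shortest ending here [11, 10, 4, 9, 10, 8, 5] sum 57, len 7
add 4: shortest ending here [11, 10, 4, 9, 10, 8, 5, 4] sum 61, len 8
add 7: shortest ending here [10, 4, 9, 10, 8, 5, 4, 7] sum 57, len 8
add 10: shortest ending here [4, 9, 10, 8, 5, 4, 7, 10] sum 57, len 8
Shortest qualifying length: 7.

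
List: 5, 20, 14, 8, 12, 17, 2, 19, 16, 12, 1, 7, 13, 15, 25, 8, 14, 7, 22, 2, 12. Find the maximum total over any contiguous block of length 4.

Each size-4 window and its sum:
(5, 20, 14, 8) → sum 47
(20, 14, 8, 12) → sum 54
(14, 8, 12, 17) → sum 51
(8, 12, 17, 2) → sum 39
(12, 17, 2, 19) → sum 50
(17, 2, 19, 16) → sum 54
(2, 19, 16, 12) → sum 49
(19, 16, 12, 1) → sum 48
(16, 12, 1, 7) → sum 36
(12, 1, 7, 13) → sum 33
(1, 7, 13, 15) → sum 36
(7, 13, 15, 25) → sum 60
(13, 15, 25, 8) → sum 61
(15, 25, 8, 14) → sum 62
(25, 8, 14, 7) → sum 54
(8, 14, 7, 22) → sum 51
(14, 7, 22, 2) → sum 45
(7, 22, 2, 12) → sum 43
Maximum of these is 62.

62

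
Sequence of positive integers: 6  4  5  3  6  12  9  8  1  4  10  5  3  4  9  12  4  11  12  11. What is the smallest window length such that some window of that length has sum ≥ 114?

add 6: running sum 6 < 114
add 4: running sum 10 < 114
add 5: running sum 15 < 114
add 3: running sum 18 < 114
add 6: running sum 24 < 114
add 12: running sum 36 < 114
add 9: running sum 45 < 114
add 8: running sum 53 < 114
add 1: running sum 54 < 114
add 4: running sum 58 < 114
add 10: running sum 68 < 114
add 5: running sum 73 < 114
add 3: running sum 76 < 114
add 4: running sum 80 < 114
add 9: running sum 89 < 114
add 12: running sum 101 < 114
add 4: running sum 105 < 114
end 17: [6, 4, 5, 3, 6, 12, 9, 8, 1, 4, 10, 5, 3, 4, 9, 12, 4, 11] sum 116, len 18
end 18: [5, 3, 6, 12, 9, 8, 1, 4, 10, 5, 3, 4, 9, 12, 4, 11, 12] sum 118, len 17
end 19: [12, 9, 8, 1, 4, 10, 5, 3, 4, 9, 12, 4, 11, 12, 11] sum 115, len 15
Shortest qualifying length: 15.

15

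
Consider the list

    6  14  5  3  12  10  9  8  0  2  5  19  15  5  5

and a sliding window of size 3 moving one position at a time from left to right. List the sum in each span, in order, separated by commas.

6 14 5 → sum 25
14 5 3 → sum 22
5 3 12 → sum 20
3 12 10 → sum 25
12 10 9 → sum 31
10 9 8 → sum 27
9 8 0 → sum 17
8 0 2 → sum 10
0 2 5 → sum 7
2 5 19 → sum 26
5 19 15 → sum 39
19 15 5 → sum 39
15 5 5 → sum 25

25, 22, 20, 25, 31, 27, 17, 10, 7, 26, 39, 39, 25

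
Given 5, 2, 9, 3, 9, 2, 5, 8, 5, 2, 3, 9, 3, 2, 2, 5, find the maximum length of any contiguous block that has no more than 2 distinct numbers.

Extend right; when distinct count exceeds 2, shrink from the left:
add 5: window [5] (1 distinct), len 1
add 2: window [5, 2] (2 distinct), len 2
add 9: window [2, 9] (2 distinct), len 2
add 3: window [9, 3] (2 distinct), len 2
add 9: window [9, 3, 9] (2 distinct), len 3
add 2: window [9, 2] (2 distinct), len 2
add 5: window [2, 5] (2 distinct), len 2
add 8: window [5, 8] (2 distinct), len 2
add 5: window [5, 8, 5] (2 distinct), len 3
add 2: window [5, 2] (2 distinct), len 2
add 3: window [2, 3] (2 distinct), len 2
add 9: window [3, 9] (2 distinct), len 2
add 3: window [3, 9, 3] (2 distinct), len 3
add 2: window [3, 2] (2 distinct), len 2
add 2: window [3, 2, 2] (2 distinct), len 3
add 5: window [2, 2, 5] (2 distinct), len 3
Longest length with ≤2 distinct: 3.

3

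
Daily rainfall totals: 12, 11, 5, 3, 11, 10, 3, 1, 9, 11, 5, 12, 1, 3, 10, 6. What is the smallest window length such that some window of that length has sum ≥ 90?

add 12: running sum 12 < 90
add 11: running sum 23 < 90
add 5: running sum 28 < 90
add 3: running sum 31 < 90
add 11: running sum 42 < 90
add 10: running sum 52 < 90
add 3: running sum 55 < 90
add 1: running sum 56 < 90
add 9: running sum 65 < 90
add 11: running sum 76 < 90
add 5: running sum 81 < 90
add 12: shortest ending here [12, 11, 5, 3, 11, 10, 3, 1, 9, 11, 5, 12] sum 93, len 12
add 1: shortest ending here [12, 11, 5, 3, 11, 10, 3, 1, 9, 11, 5, 12, 1] sum 94, len 13
add 3: shortest ending here [12, 11, 5, 3, 11, 10, 3, 1, 9, 11, 5, 12, 1, 3] sum 97, len 14
add 10: shortest ending here [11, 5, 3, 11, 10, 3, 1, 9, 11, 5, 12, 1, 3, 10] sum 95, len 14
add 6: shortest ending here [5, 3, 11, 10, 3, 1, 9, 11, 5, 12, 1, 3, 10, 6] sum 90, len 14
Shortest qualifying length: 12.

12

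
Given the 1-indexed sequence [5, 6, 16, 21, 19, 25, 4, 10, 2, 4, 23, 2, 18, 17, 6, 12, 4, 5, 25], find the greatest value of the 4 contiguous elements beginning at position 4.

Elements at indices 4..7: 21, 19, 25, 4
max(21, 19, 25, 4) = 25

25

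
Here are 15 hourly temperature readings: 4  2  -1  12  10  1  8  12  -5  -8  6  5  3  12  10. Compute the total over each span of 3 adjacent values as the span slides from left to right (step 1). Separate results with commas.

4 2 -1 → sum 5
2 -1 12 → sum 13
-1 12 10 → sum 21
12 10 1 → sum 23
10 1 8 → sum 19
1 8 12 → sum 21
8 12 -5 → sum 15
12 -5 -8 → sum -1
-5 -8 6 → sum -7
-8 6 5 → sum 3
6 5 3 → sum 14
5 3 12 → sum 20
3 12 10 → sum 25

5, 13, 21, 23, 19, 21, 15, -1, -7, 3, 14, 20, 25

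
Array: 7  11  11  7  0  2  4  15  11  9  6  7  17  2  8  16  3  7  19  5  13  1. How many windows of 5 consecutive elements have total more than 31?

15

7 11 11 7 0 → sum 36  > 31 ✓
11 11 7 0 2 → sum 31
11 7 0 2 4 → sum 24
7 0 2 4 15 → sum 28
0 2 4 15 11 → sum 32  > 31 ✓
2 4 15 11 9 → sum 41  > 31 ✓
4 15 11 9 6 → sum 45  > 31 ✓
15 11 9 6 7 → sum 48  > 31 ✓
11 9 6 7 17 → sum 50  > 31 ✓
9 6 7 17 2 → sum 41  > 31 ✓
6 7 17 2 8 → sum 40  > 31 ✓
7 17 2 8 16 → sum 50  > 31 ✓
17 2 8 16 3 → sum 46  > 31 ✓
2 8 16 3 7 → sum 36  > 31 ✓
8 16 3 7 19 → sum 53  > 31 ✓
16 3 7 19 5 → sum 50  > 31 ✓
3 7 19 5 13 → sum 47  > 31 ✓
7 19 5 13 1 → sum 45  > 31 ✓
15 windows satisfy the condition.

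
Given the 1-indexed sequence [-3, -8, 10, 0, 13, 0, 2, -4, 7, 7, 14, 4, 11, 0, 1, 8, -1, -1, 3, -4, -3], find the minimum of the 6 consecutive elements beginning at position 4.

Elements at indices 4..9: 0, 13, 0, 2, -4, 7
min(0, 13, 0, 2, -4, 7) = -4

-4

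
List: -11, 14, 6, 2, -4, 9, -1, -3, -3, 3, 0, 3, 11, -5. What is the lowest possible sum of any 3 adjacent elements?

Each size-3 window and its sum:
-11 14 6 → sum 9
14 6 2 → sum 22
6 2 -4 → sum 4
2 -4 9 → sum 7
-4 9 -1 → sum 4
9 -1 -3 → sum 5
-1 -3 -3 → sum -7
-3 -3 3 → sum -3
-3 3 0 → sum 0
3 0 3 → sum 6
0 3 11 → sum 14
3 11 -5 → sum 9
Lowest of these is -7.

-7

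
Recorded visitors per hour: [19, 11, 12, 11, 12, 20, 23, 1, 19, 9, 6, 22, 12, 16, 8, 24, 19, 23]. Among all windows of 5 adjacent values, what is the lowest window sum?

57

(19, 11, 12, 11, 12) → sum 65
(11, 12, 11, 12, 20) → sum 66
(12, 11, 12, 20, 23) → sum 78
(11, 12, 20, 23, 1) → sum 67
(12, 20, 23, 1, 19) → sum 75
(20, 23, 1, 19, 9) → sum 72
(23, 1, 19, 9, 6) → sum 58
(1, 19, 9, 6, 22) → sum 57
(19, 9, 6, 22, 12) → sum 68
(9, 6, 22, 12, 16) → sum 65
(6, 22, 12, 16, 8) → sum 64
(22, 12, 16, 8, 24) → sum 82
(12, 16, 8, 24, 19) → sum 79
(16, 8, 24, 19, 23) → sum 90
Lowest of these is 57.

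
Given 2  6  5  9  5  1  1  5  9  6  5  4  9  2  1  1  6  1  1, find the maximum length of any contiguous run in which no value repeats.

add 2: [2] len 1
add 6: [2, 6] len 2
add 5: [2, 6, 5] len 3
add 9: [2, 6, 5, 9] len 4
add 5 (repeat 5, move left end past it): [9, 5] len 2
add 1: [9, 5, 1] len 3
add 1 (repeat 1, move left end past it): [1] len 1
add 5: [1, 5] len 2
add 9: [1, 5, 9] len 3
add 6: [1, 5, 9, 6] len 4
add 5 (repeat 5, move left end past it): [9, 6, 5] len 3
add 4: [9, 6, 5, 4] len 4
add 9 (repeat 9, move left end past it): [6, 5, 4, 9] len 4
add 2: [6, 5, 4, 9, 2] len 5
add 1: [6, 5, 4, 9, 2, 1] len 6
add 1 (repeat 1, move left end past it): [1] len 1
add 6: [1, 6] len 2
add 1 (repeat 1, move left end past it): [6, 1] len 2
add 1 (repeat 1, move left end past it): [1] len 1
Longest all-distinct length: 6.

6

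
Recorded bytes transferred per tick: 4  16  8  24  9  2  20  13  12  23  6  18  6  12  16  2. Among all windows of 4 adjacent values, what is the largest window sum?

Window sums for each of the 13 positions:
[4, 16, 8, 24] → sum 52
[16, 8, 24, 9] → sum 57
[8, 24, 9, 2] → sum 43
[24, 9, 2, 20] → sum 55
[9, 2, 20, 13] → sum 44
[2, 20, 13, 12] → sum 47
[20, 13, 12, 23] → sum 68
[13, 12, 23, 6] → sum 54
[12, 23, 6, 18] → sum 59
[23, 6, 18, 6] → sum 53
[6, 18, 6, 12] → sum 42
[18, 6, 12, 16] → sum 52
[6, 12, 16, 2] → sum 36
Largest of these is 68.

68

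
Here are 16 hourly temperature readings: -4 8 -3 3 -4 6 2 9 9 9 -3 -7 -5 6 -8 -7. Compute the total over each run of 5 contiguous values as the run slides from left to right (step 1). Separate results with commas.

0, 10, 4, 16, 22, 35, 26, 17, 3, 0, -17, -21

-4 8 -3 3 -4 → sum 0
8 -3 3 -4 6 → sum 10
-3 3 -4 6 2 → sum 4
3 -4 6 2 9 → sum 16
-4 6 2 9 9 → sum 22
6 2 9 9 9 → sum 35
2 9 9 9 -3 → sum 26
9 9 9 -3 -7 → sum 17
9 9 -3 -7 -5 → sum 3
9 -3 -7 -5 6 → sum 0
-3 -7 -5 6 -8 → sum -17
-7 -5 6 -8 -7 → sum -21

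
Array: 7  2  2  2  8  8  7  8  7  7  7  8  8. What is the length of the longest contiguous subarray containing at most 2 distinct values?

9

add 7: window [7] (1 distinct), len 1
add 2: window [7, 2] (2 distinct), len 2
add 2: window [7, 2, 2] (2 distinct), len 3
add 2: window [7, 2, 2, 2] (2 distinct), len 4
add 8: window [2, 2, 2, 8] (2 distinct), len 4
add 8: window [2, 2, 2, 8, 8] (2 distinct), len 5
add 7: window [8, 8, 7] (2 distinct), len 3
add 8: window [8, 8, 7, 8] (2 distinct), len 4
add 7: window [8, 8, 7, 8, 7] (2 distinct), len 5
add 7: window [8, 8, 7, 8, 7, 7] (2 distinct), len 6
add 7: window [8, 8, 7, 8, 7, 7, 7] (2 distinct), len 7
add 8: window [8, 8, 7, 8, 7, 7, 7, 8] (2 distinct), len 8
add 8: window [8, 8, 7, 8, 7, 7, 7, 8, 8] (2 distinct), len 9
Longest length with ≤2 distinct: 9.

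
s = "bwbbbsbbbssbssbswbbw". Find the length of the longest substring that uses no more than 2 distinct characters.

14

add b: window [b] (1 distinct), len 1
add w: window [b, w] (2 distinct), len 2
add b: window [b, w, b] (2 distinct), len 3
add b: window [b, w, b, b] (2 distinct), len 4
add b: window [b, w, b, b, b] (2 distinct), len 5
add s: window [b, b, b, s] (2 distinct), len 4
add b: window [b, b, b, s, b] (2 distinct), len 5
add b: window [b, b, b, s, b, b] (2 distinct), len 6
add b: window [b, b, b, s, b, b, b] (2 distinct), len 7
add s: window [b, b, b, s, b, b, b, s] (2 distinct), len 8
add s: window [b, b, b, s, b, b, b, s, s] (2 distinct), len 9
add b: window [b, b, b, s, b, b, b, s, s, b] (2 distinct), len 10
add s: window [b, b, b, s, b, b, b, s, s, b, s] (2 distinct), len 11
add s: window [b, b, b, s, b, b, b, s, s, b, s, s] (2 distinct), len 12
add b: window [b, b, b, s, b, b, b, s, s, b, s, s, b] (2 distinct), len 13
add s: window [b, b, b, s, b, b, b, s, s, b, s, s, b, s] (2 distinct), len 14
add w: window [s, w] (2 distinct), len 2
add b: window [w, b] (2 distinct), len 2
add b: window [w, b, b] (2 distinct), len 3
add w: window [w, b, b, w] (2 distinct), len 4
Longest length with ≤2 distinct: 14.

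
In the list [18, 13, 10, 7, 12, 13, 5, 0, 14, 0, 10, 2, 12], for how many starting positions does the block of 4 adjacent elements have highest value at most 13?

[18, 13, 10, 7] → max 18
[13, 10, 7, 12] → max 13  ≤ 13 ✓
[10, 7, 12, 13] → max 13  ≤ 13 ✓
[7, 12, 13, 5] → max 13  ≤ 13 ✓
[12, 13, 5, 0] → max 13  ≤ 13 ✓
[13, 5, 0, 14] → max 14
[5, 0, 14, 0] → max 14
[0, 14, 0, 10] → max 14
[14, 0, 10, 2] → max 14
[0, 10, 2, 12] → max 12  ≤ 13 ✓
5 windows satisfy the condition.

5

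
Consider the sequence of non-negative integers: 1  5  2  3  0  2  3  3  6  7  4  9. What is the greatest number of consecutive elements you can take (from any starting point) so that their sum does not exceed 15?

6

Extend to the right; shrink from the left whenever the sum exceeds 15:
add 1: [1] sum 1, len 1
add 5: [1, 5] sum 6, len 2
add 2: [1, 5, 2] sum 8, len 3
add 3: [1, 5, 2, 3] sum 11, len 4
add 0: [1, 5, 2, 3, 0] sum 11, len 5
add 2: [1, 5, 2, 3, 0, 2] sum 13, len 6
add 3: [5, 2, 3, 0, 2, 3] sum 15, len 6
add 3: [2, 3, 0, 2, 3, 3] sum 13, len 6
add 6: [0, 2, 3, 3, 6] sum 14, len 5
add 7: [6, 7] sum 13, len 2
add 4: [7, 4] sum 11, len 2
add 9: [4, 9] sum 13, len 2
Longest length seen: 6.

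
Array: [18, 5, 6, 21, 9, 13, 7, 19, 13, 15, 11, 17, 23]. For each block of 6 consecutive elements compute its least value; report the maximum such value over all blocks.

11

(18, 5, 6, 21, 9, 13) → min 5
(5, 6, 21, 9, 13, 7) → min 5
(6, 21, 9, 13, 7, 19) → min 6
(21, 9, 13, 7, 19, 13) → min 7
(9, 13, 7, 19, 13, 15) → min 7
(13, 7, 19, 13, 15, 11) → min 7
(7, 19, 13, 15, 11, 17) → min 7
(19, 13, 15, 11, 17, 23) → min 11
Maximum of these is 11.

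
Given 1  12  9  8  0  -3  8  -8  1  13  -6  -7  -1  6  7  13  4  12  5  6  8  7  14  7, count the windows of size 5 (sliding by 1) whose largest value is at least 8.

19

(1, 12, 9, 8, 0) → max 12  ≥ 8 ✓
(12, 9, 8, 0, -3) → max 12  ≥ 8 ✓
(9, 8, 0, -3, 8) → max 9  ≥ 8 ✓
(8, 0, -3, 8, -8) → max 8  ≥ 8 ✓
(0, -3, 8, -8, 1) → max 8  ≥ 8 ✓
(-3, 8, -8, 1, 13) → max 13  ≥ 8 ✓
(8, -8, 1, 13, -6) → max 13  ≥ 8 ✓
(-8, 1, 13, -6, -7) → max 13  ≥ 8 ✓
(1, 13, -6, -7, -1) → max 13  ≥ 8 ✓
(13, -6, -7, -1, 6) → max 13  ≥ 8 ✓
(-6, -7, -1, 6, 7) → max 7
(-7, -1, 6, 7, 13) → max 13  ≥ 8 ✓
(-1, 6, 7, 13, 4) → max 13  ≥ 8 ✓
(6, 7, 13, 4, 12) → max 13  ≥ 8 ✓
(7, 13, 4, 12, 5) → max 13  ≥ 8 ✓
(13, 4, 12, 5, 6) → max 13  ≥ 8 ✓
(4, 12, 5, 6, 8) → max 12  ≥ 8 ✓
(12, 5, 6, 8, 7) → max 12  ≥ 8 ✓
(5, 6, 8, 7, 14) → max 14  ≥ 8 ✓
(6, 8, 7, 14, 7) → max 14  ≥ 8 ✓
19 windows satisfy the condition.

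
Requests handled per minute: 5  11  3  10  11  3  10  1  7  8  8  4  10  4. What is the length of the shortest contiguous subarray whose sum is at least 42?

6

Extend right; whenever the sum reaches 42, record the length and shrink from the left:
add 5: running sum 5 < 42
add 11: running sum 16 < 42
add 3: running sum 19 < 42
add 10: running sum 29 < 42
add 11: running sum 40 < 42
add 3: shortest ending here [5, 11, 3, 10, 11, 3] sum 43, len 6
add 10: shortest ending here [11, 3, 10, 11, 3, 10] sum 48, len 6
add 1: shortest ending here [11, 3, 10, 11, 3, 10, 1] sum 49, len 7
add 7: shortest ending here [10, 11, 3, 10, 1, 7] sum 42, len 6
add 8: shortest ending here [10, 11, 3, 10, 1, 7, 8] sum 50, len 7
add 8: shortest ending here [11, 3, 10, 1, 7, 8, 8] sum 48, len 7
add 4: shortest ending here [11, 3, 10, 1, 7, 8, 8, 4] sum 52, len 8
add 10: shortest ending here [10, 1, 7, 8, 8, 4, 10] sum 48, len 7
add 4: shortest ending here [1, 7, 8, 8, 4, 10, 4] sum 42, len 7
Shortest qualifying length: 6.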